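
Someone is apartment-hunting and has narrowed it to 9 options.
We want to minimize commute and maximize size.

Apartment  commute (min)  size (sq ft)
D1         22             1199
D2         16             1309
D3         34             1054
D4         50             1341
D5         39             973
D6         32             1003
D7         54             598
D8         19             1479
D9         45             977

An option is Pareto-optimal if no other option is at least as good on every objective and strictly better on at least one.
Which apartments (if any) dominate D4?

D8: commute 19≤50, size 1479≥1341 — dominates D4.
Others (D1, D2, D3, D5, D6, D7, D9) are each worse than D4 on at least one objective.

D8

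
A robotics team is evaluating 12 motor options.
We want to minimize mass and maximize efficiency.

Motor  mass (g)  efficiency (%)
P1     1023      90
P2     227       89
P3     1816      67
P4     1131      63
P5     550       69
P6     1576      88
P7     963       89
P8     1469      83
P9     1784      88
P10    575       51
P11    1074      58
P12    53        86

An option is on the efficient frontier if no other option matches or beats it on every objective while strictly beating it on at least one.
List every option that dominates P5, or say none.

P2: mass 227≤550, efficiency 89≥69 — dominates P5.
P12: mass 53≤550, efficiency 86≥69 — dominates P5.
Others (P1, P3, P4, P6, P7, P8, P9, P10, P11) are each worse than P5 on at least one objective.

P2, P12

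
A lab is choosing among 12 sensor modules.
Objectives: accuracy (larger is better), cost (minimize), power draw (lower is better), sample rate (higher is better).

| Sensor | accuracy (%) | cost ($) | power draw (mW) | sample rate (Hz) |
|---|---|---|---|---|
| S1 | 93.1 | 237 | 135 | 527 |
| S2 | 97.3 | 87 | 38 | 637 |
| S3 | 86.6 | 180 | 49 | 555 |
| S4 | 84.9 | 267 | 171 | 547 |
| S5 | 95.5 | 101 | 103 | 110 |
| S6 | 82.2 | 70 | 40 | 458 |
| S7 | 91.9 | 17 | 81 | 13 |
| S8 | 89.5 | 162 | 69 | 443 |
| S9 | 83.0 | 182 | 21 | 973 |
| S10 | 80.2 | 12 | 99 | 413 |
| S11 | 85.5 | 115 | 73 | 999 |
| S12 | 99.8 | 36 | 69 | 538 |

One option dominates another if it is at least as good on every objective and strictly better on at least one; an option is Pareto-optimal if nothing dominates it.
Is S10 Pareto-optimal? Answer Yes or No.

S1: worse on cost (237 vs 12).
S2: worse on cost (87 vs 12).
S3: worse on cost (180 vs 12).
S4: worse on cost (267 vs 12).
S5: worse on cost (101 vs 12).
S6: worse on cost (70 vs 12).
S7: worse on cost (17 vs 12).
S8: worse on cost (162 vs 12).
S9: worse on cost (182 vs 12).
S11: worse on cost (115 vs 12).
S12: worse on cost (36 vs 12).
No option is at least as good as S10 on every objective and strictly better on one.

Yes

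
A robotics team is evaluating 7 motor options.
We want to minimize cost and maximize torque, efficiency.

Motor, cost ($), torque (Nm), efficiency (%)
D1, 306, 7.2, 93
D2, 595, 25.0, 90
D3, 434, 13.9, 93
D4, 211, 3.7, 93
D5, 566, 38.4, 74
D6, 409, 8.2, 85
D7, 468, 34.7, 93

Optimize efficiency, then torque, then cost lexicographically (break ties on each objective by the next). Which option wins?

D7

First maximize efficiency: best is 93, kept {D1, D3, D4, D7}.
Then maximize torque: best is 34.7, kept {D7}.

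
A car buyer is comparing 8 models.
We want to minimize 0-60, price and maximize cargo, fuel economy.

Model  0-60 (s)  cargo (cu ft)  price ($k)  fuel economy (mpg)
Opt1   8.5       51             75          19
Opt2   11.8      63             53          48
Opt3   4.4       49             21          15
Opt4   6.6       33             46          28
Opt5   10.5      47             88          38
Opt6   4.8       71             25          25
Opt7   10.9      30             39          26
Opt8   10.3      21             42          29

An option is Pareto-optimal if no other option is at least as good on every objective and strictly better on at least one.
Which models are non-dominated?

Opt1: dominated by Opt6 (0-60 4.8≤8.5, cargo 71≥51, price 25≤75, fuel economy 25≥19).
Opt2: not dominated (best fuel economy).
Opt3: not dominated (best 0-60).
Opt4: not dominated.
Opt5: not dominated.
Opt6: not dominated (best cargo).
Opt7: not dominated.
Opt8: not dominated.

Opt2, Opt3, Opt4, Opt5, Opt6, Opt7, Opt8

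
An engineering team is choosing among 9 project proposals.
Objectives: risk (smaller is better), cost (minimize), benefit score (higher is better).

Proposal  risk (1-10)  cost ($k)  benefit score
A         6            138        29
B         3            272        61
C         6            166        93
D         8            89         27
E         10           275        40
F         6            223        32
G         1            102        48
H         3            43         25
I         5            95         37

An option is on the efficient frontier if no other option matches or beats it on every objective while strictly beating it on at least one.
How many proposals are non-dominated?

A: dominated by G (risk 1≤6, cost 102≤138, benefit score 48≥29).
B: not dominated.
C: not dominated (best benefit score).
D: not dominated.
E: dominated by B (risk 3≤10, cost 272≤275, benefit score 61≥40).
F: dominated by C (risk 6≤6, cost 166≤223, benefit score 93≥32).
G: not dominated (best risk).
H: not dominated (best cost).
I: not dominated.
Pareto-optimal: B, C, D, G, H, I → 6.

6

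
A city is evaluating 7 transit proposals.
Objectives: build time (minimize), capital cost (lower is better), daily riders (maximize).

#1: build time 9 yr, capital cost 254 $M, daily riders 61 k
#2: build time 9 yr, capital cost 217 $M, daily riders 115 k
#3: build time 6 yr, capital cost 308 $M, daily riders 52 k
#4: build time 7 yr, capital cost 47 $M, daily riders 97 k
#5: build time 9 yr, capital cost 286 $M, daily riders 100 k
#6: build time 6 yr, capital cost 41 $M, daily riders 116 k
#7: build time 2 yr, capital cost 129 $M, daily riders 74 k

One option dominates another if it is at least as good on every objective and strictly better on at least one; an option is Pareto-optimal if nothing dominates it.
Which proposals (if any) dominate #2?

#6: build time 6≤9, capital cost 41≤217, daily riders 116≥115 — dominates #2.
Others (#1, #3, #4, #5, #7) are each worse than #2 on at least one objective.

#6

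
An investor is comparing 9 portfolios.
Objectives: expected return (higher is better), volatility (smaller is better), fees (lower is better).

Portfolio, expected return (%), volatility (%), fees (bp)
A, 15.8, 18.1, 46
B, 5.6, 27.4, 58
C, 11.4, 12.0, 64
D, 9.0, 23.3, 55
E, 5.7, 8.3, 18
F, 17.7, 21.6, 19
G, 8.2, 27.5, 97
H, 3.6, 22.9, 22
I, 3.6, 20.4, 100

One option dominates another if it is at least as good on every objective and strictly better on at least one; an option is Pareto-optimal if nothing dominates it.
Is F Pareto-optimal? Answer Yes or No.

Yes

A: worse on expected return (15.8 vs 17.7).
B: worse on expected return (5.6 vs 17.7).
C: worse on expected return (11.4 vs 17.7).
D: worse on expected return (9.0 vs 17.7).
E: worse on expected return (5.7 vs 17.7).
G: worse on expected return (8.2 vs 17.7).
H: worse on expected return (3.6 vs 17.7).
I: worse on expected return (3.6 vs 17.7).
No option is at least as good as F on every objective and strictly better on one.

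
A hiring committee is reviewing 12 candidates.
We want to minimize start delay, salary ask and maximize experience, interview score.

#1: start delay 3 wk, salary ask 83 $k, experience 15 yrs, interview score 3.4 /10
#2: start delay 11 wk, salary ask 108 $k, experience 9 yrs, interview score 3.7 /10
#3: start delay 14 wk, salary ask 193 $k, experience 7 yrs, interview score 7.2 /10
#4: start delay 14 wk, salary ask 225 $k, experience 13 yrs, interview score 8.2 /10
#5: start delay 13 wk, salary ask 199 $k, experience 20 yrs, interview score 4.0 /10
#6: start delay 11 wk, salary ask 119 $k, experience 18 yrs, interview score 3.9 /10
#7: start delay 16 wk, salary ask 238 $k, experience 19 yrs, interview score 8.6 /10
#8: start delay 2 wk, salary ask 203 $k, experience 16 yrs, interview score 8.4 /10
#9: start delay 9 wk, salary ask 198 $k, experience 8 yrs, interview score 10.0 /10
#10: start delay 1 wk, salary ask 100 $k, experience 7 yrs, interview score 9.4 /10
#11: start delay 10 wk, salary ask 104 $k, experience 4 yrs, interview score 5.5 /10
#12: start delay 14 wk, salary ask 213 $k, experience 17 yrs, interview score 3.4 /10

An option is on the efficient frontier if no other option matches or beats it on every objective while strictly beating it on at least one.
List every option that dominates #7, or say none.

none

#1: worse on experience (15 vs 19).
#2: worse on experience (9 vs 19).
#3: worse on experience (7 vs 19).
#4: worse on experience (13 vs 19).
#5: worse on interview score (4.0 vs 8.6).
#6: worse on experience (18 vs 19).
#8: worse on experience (16 vs 19).
#9: worse on experience (8 vs 19).
#10: worse on experience (7 vs 19).
#11: worse on experience (4 vs 19).
#12: worse on experience (17 vs 19).
No option dominates #7.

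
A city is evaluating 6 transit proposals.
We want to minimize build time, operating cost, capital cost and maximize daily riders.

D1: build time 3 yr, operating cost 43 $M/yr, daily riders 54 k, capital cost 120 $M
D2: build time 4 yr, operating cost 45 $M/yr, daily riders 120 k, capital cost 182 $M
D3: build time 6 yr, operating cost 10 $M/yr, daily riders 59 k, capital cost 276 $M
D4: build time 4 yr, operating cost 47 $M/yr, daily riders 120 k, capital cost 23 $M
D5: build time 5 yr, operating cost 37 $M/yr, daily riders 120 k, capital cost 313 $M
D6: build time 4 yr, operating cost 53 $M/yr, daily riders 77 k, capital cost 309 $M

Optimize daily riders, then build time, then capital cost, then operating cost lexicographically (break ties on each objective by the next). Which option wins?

D4

First maximize daily riders: best is 120, kept {D2, D4, D5}.
Then minimize build time: best is 4, kept {D2, D4}.
Then minimize capital cost: best is 23, kept {D4}.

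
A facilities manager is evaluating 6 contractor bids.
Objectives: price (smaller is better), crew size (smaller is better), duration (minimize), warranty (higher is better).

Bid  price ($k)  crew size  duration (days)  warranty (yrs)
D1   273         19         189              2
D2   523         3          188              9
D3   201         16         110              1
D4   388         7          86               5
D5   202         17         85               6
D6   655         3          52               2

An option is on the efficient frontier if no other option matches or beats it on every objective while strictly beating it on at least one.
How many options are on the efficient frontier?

5

D1: dominated by D5 (price 202≤273, crew size 17≤19, duration 85≤189, warranty 6≥2).
D2: not dominated (best warranty).
D3: not dominated (best price).
D4: not dominated.
D5: not dominated.
D6: not dominated (best duration).
Pareto-optimal: D2, D3, D4, D5, D6 → 5.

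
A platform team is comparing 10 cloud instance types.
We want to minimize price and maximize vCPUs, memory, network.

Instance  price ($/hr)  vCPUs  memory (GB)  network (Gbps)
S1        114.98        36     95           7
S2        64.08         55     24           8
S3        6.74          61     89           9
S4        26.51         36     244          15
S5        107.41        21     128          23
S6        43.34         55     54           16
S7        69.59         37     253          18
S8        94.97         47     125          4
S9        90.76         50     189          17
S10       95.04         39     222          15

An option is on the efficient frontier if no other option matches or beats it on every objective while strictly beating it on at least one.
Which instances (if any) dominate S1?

S4: price 26.51≤114.98, vCPUs 36≥36, memory 244≥95, network 15≥7 — dominates S1.
S7: price 69.59≤114.98, vCPUs 37≥36, memory 253≥95, network 18≥7 — dominates S1.
S9: price 90.76≤114.98, vCPUs 50≥36, memory 189≥95, network 17≥7 — dominates S1.
S10: price 95.04≤114.98, vCPUs 39≥36, memory 222≥95, network 15≥7 — dominates S1.
Others (S2, S3, S5, S6, S8) are each worse than S1 on at least one objective.

S4, S7, S9, S10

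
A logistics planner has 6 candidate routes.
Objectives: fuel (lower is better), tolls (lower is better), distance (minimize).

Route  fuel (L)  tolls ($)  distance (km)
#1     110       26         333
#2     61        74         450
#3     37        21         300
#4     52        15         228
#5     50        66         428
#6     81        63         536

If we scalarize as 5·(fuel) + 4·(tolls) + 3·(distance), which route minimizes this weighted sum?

#1: 5·110 + 4·26 + 3·333 = 1653
#2: 5·61 + 4·74 + 3·450 = 1951
#3: 5·37 + 4·21 + 3·300 = 1169
#4: 5·52 + 4·15 + 3·228 = 1004
#5: 5·50 + 4·66 + 3·428 = 1798
#6: 5·81 + 4·63 + 3·536 = 2265
Lowest: #4 at 1004.

#4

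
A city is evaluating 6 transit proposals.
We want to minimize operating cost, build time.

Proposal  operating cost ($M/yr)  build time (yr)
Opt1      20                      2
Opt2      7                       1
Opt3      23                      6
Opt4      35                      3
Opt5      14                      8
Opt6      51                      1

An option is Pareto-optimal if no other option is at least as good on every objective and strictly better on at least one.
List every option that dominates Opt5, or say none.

Opt2

Opt2: operating cost 7≤14, build time 1≤8 — dominates Opt5.
Others (Opt1, Opt3, Opt4, Opt6) are each worse than Opt5 on at least one objective.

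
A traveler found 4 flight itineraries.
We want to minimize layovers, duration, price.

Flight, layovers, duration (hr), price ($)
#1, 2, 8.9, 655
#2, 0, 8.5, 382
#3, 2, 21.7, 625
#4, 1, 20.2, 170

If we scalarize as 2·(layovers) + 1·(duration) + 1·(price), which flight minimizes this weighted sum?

#1: 2·2 + 1·8.9 + 1·655 = 667.9
#2: 2·0 + 1·8.5 + 1·382 = 390.5
#3: 2·2 + 1·21.7 + 1·625 = 650.7
#4: 2·1 + 1·20.2 + 1·170 = 192.2
Lowest: #4 at 192.2.

#4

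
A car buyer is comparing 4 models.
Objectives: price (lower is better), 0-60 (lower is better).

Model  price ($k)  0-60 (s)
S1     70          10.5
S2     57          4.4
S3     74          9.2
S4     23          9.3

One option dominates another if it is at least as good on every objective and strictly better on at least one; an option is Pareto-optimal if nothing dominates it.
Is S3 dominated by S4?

No

S4 vs S3: S4 is worse on 0-60 (9.3 vs 9.2), so it does not dominate S3.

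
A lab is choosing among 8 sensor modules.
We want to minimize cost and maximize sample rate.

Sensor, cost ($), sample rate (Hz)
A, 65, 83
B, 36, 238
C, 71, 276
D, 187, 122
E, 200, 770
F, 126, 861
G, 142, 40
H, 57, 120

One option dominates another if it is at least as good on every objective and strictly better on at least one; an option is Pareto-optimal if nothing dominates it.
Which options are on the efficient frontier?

A: dominated by B (cost 36≤65, sample rate 238≥83).
B: not dominated (best cost).
C: not dominated.
D: dominated by B (cost 36≤187, sample rate 238≥122).
E: dominated by F (cost 126≤200, sample rate 861≥770).
F: not dominated (best sample rate).
G: dominated by A (cost 65≤142, sample rate 83≥40).
H: dominated by B (cost 36≤57, sample rate 238≥120).

B, C, F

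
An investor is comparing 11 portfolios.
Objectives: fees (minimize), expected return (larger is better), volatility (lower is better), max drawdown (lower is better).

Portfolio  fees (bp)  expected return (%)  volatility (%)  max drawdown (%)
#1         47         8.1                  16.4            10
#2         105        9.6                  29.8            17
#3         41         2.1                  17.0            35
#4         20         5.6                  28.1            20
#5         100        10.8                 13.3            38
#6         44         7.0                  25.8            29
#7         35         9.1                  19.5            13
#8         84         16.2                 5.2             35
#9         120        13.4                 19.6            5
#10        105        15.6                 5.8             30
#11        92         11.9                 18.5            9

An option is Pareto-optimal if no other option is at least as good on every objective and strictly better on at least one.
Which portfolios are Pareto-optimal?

#1: not dominated.
#2: dominated by #11 (fees 92≤105, expected return 11.9≥9.6, volatility 18.5≤29.8, max drawdown 9≤17).
#3: not dominated.
#4: not dominated (best fees).
#5: dominated by #8 (fees 84≤100, expected return 16.2≥10.8, volatility 5.2≤13.3, max drawdown 35≤38).
#6: dominated by #7 (fees 35≤44, expected return 9.1≥7.0, volatility 19.5≤25.8, max drawdown 13≤29).
#7: not dominated.
#8: not dominated (best expected return).
#9: not dominated (best max drawdown).
#10: not dominated.
#11: not dominated.

#1, #3, #4, #7, #8, #9, #10, #11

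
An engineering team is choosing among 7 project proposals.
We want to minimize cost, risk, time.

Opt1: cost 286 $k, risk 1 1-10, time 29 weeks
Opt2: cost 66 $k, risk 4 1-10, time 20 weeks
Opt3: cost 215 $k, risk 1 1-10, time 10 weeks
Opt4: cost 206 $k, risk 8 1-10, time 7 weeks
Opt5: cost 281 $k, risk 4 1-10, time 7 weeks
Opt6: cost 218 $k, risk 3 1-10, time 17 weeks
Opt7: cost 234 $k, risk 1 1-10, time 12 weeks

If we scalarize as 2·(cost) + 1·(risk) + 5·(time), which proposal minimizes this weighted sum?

Opt2

Opt1: 2·286 + 1·1 + 5·29 = 718
Opt2: 2·66 + 1·4 + 5·20 = 236
Opt3: 2·215 + 1·1 + 5·10 = 481
Opt4: 2·206 + 1·8 + 5·7 = 455
Opt5: 2·281 + 1·4 + 5·7 = 601
Opt6: 2·218 + 1·3 + 5·17 = 524
Opt7: 2·234 + 1·1 + 5·12 = 529
Lowest: Opt2 at 236.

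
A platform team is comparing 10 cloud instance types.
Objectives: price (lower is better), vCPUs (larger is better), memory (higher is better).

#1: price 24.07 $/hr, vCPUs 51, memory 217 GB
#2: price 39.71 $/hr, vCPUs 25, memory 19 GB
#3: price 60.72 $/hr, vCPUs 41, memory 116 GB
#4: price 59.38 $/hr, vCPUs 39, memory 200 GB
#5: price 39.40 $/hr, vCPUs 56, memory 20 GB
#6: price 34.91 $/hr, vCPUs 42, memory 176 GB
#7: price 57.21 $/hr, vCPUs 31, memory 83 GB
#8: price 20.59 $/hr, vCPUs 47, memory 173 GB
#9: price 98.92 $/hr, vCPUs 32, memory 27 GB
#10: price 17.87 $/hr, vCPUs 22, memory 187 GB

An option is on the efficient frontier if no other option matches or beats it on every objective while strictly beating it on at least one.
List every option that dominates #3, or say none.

#1: price 24.07≤60.72, vCPUs 51≥41, memory 217≥116 — dominates #3.
#6: price 34.91≤60.72, vCPUs 42≥41, memory 176≥116 — dominates #3.
#8: price 20.59≤60.72, vCPUs 47≥41, memory 173≥116 — dominates #3.
Others (#2, #4, #5, #7, #9, #10) are each worse than #3 on at least one objective.

#1, #6, #8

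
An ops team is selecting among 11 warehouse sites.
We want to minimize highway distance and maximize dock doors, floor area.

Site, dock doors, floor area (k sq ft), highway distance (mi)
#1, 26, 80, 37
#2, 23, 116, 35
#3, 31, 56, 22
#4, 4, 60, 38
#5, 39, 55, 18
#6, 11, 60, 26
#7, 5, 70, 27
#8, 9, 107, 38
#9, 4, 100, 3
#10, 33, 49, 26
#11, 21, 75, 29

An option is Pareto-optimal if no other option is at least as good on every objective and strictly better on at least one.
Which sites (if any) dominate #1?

#2: worse on dock doors (23 vs 26).
#3: worse on floor area (56 vs 80).
#4: worse on dock doors (4 vs 26).
#5: worse on floor area (55 vs 80).
#6: worse on dock doors (11 vs 26).
#7: worse on dock doors (5 vs 26).
#8: worse on dock doors (9 vs 26).
#9: worse on dock doors (4 vs 26).
#10: worse on floor area (49 vs 80).
#11: worse on dock doors (21 vs 26).
No option dominates #1.

none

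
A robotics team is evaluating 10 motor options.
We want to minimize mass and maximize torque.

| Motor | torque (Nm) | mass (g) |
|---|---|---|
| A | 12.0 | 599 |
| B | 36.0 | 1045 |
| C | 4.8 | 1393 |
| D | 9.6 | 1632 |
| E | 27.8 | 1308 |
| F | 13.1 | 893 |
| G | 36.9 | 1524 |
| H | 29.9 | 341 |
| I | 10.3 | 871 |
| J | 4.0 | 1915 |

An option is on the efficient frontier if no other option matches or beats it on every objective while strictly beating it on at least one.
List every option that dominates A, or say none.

H

H: torque 29.9≥12.0, mass 341≤599 — dominates A.
Others (B, C, D, E, F, G, I, J) are each worse than A on at least one objective.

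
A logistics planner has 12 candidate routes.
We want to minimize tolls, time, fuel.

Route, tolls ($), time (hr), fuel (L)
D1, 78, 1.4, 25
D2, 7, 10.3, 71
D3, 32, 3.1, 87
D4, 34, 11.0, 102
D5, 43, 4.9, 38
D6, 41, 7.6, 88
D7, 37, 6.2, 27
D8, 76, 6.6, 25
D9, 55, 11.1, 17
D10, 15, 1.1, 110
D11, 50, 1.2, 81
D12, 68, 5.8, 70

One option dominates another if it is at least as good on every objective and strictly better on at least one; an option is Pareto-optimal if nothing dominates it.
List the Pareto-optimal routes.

D1: not dominated.
D2: not dominated (best tolls).
D3: not dominated.
D4: dominated by D2 (tolls 7≤34, time 10.3≤11.0, fuel 71≤102).
D5: not dominated.
D6: dominated by D3 (tolls 32≤41, time 3.1≤7.6, fuel 87≤88).
D7: not dominated.
D8: not dominated.
D9: not dominated (best fuel).
D10: not dominated (best time).
D11: not dominated.
D12: dominated by D5 (tolls 43≤68, time 4.9≤5.8, fuel 38≤70).

D1, D2, D3, D5, D7, D8, D9, D10, D11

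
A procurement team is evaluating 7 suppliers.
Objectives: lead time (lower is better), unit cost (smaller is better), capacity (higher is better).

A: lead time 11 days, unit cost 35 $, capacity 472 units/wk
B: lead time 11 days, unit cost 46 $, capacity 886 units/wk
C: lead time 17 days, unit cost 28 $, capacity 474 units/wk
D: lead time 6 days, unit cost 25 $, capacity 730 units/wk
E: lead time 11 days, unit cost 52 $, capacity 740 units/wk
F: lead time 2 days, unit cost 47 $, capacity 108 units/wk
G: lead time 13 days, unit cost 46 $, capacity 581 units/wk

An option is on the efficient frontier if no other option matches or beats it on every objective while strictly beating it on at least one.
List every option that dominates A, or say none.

D

D: lead time 6≤11, unit cost 25≤35, capacity 730≥472 — dominates A.
Others (B, C, E, F, G) are each worse than A on at least one objective.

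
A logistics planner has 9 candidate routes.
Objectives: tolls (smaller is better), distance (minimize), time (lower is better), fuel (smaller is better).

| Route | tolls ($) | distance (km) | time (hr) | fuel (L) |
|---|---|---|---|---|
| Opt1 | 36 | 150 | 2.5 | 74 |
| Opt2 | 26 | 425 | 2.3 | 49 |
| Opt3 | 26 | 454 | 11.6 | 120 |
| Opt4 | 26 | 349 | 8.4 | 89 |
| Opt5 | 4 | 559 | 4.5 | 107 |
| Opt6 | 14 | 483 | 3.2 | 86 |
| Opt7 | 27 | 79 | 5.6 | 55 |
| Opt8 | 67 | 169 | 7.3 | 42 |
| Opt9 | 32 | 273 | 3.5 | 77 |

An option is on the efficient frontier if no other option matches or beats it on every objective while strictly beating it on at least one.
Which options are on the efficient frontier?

Opt1, Opt2, Opt4, Opt5, Opt6, Opt7, Opt8, Opt9

Opt1: not dominated.
Opt2: not dominated (best time).
Opt3: dominated by Opt2 (tolls 26≤26, distance 425≤454, time 2.3≤11.6, fuel 49≤120).
Opt4: not dominated.
Opt5: not dominated (best tolls).
Opt6: not dominated.
Opt7: not dominated (best distance).
Opt8: not dominated (best fuel).
Opt9: not dominated.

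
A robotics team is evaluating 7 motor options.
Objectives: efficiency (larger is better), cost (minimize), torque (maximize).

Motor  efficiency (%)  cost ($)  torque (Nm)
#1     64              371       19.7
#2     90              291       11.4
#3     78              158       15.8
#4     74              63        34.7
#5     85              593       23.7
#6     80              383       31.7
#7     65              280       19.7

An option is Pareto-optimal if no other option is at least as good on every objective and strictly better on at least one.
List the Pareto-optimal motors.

#2, #3, #4, #5, #6

#1: dominated by #4 (efficiency 74≥64, cost 63≤371, torque 34.7≥19.7).
#2: not dominated (best efficiency).
#3: not dominated.
#4: not dominated (best cost).
#5: not dominated.
#6: not dominated.
#7: dominated by #4 (efficiency 74≥65, cost 63≤280, torque 34.7≥19.7).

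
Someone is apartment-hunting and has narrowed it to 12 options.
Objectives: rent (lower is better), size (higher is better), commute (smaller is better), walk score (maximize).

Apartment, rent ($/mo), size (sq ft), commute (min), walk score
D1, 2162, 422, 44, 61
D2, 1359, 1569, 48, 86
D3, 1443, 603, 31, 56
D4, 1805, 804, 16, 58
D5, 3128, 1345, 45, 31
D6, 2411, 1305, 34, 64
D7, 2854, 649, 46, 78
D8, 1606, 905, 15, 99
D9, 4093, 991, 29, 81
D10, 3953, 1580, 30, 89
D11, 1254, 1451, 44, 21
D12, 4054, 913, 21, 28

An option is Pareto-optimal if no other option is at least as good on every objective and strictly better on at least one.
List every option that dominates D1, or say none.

D8: rent 1606≤2162, size 905≥422, commute 15≤44, walk score 99≥61 — dominates D1.
Others (D2, D3, D4, D5, D6, D7, D9, D10, D11, D12) are each worse than D1 on at least one objective.

D8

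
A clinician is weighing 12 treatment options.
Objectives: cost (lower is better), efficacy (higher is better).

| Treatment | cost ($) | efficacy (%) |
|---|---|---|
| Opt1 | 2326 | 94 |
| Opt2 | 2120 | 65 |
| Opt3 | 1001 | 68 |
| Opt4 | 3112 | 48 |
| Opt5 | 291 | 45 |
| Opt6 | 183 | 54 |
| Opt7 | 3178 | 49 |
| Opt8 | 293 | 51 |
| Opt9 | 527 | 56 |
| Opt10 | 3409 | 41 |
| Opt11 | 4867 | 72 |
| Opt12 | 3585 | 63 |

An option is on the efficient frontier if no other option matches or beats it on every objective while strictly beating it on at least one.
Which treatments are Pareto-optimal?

Opt1: not dominated (best efficacy).
Opt2: dominated by Opt3 (cost 1001≤2120, efficacy 68≥65).
Opt3: not dominated.
Opt4: dominated by Opt1 (cost 2326≤3112, efficacy 94≥48).
Opt5: dominated by Opt6 (cost 183≤291, efficacy 54≥45).
Opt6: not dominated (best cost).
Opt7: dominated by Opt1 (cost 2326≤3178, efficacy 94≥49).
Opt8: dominated by Opt6 (cost 183≤293, efficacy 54≥51).
Opt9: not dominated.
Opt10: dominated by Opt1 (cost 2326≤3409, efficacy 94≥41).
Opt11: dominated by Opt1 (cost 2326≤4867, efficacy 94≥72).
Opt12: dominated by Opt1 (cost 2326≤3585, efficacy 94≥63).

Opt1, Opt3, Opt6, Opt9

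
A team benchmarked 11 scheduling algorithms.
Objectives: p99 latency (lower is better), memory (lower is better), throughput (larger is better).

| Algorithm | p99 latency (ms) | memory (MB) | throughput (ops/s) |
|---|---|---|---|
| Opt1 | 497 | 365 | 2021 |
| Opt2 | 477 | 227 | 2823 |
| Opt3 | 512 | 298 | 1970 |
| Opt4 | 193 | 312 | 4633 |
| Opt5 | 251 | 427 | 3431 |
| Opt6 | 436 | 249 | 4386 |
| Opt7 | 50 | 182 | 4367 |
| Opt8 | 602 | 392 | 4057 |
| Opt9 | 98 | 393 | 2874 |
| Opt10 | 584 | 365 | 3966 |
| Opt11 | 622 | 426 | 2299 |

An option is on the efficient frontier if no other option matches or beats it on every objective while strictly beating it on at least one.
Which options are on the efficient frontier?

Opt1: dominated by Opt2 (p99 latency 477≤497, memory 227≤365, throughput 2823≥2021).
Opt2: dominated by Opt7 (p99 latency 50≤477, memory 182≤227, throughput 4367≥2823).
Opt3: dominated by Opt2 (p99 latency 477≤512, memory 227≤298, throughput 2823≥1970).
Opt4: not dominated (best throughput).
Opt5: dominated by Opt4 (p99 latency 193≤251, memory 312≤427, throughput 4633≥3431).
Opt6: not dominated.
Opt7: not dominated (best p99 latency).
Opt8: dominated by Opt4 (p99 latency 193≤602, memory 312≤392, throughput 4633≥4057).
Opt9: dominated by Opt7 (p99 latency 50≤98, memory 182≤393, throughput 4367≥2874).
Opt10: dominated by Opt4 (p99 latency 193≤584, memory 312≤365, throughput 4633≥3966).
Opt11: dominated by Opt2 (p99 latency 477≤622, memory 227≤426, throughput 2823≥2299).

Opt4, Opt6, Opt7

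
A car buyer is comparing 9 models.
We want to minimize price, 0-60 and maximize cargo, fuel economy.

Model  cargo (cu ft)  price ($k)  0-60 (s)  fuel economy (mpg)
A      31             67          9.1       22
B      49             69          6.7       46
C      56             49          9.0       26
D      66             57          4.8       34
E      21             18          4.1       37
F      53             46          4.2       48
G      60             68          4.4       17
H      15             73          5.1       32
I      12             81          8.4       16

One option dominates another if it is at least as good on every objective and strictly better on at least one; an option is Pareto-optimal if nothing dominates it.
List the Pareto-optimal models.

C, D, E, F, G

A: dominated by C (cargo 56≥31, price 49≤67, 0-60 9.0≤9.1, fuel economy 26≥22).
B: dominated by F (cargo 53≥49, price 46≤69, 0-60 4.2≤6.7, fuel economy 48≥46).
C: not dominated.
D: not dominated (best cargo).
E: not dominated (best price).
F: not dominated (best fuel economy).
G: not dominated.
H: dominated by D (cargo 66≥15, price 57≤73, 0-60 4.8≤5.1, fuel economy 34≥32).
I: dominated by B (cargo 49≥12, price 69≤81, 0-60 6.7≤8.4, fuel economy 46≥16).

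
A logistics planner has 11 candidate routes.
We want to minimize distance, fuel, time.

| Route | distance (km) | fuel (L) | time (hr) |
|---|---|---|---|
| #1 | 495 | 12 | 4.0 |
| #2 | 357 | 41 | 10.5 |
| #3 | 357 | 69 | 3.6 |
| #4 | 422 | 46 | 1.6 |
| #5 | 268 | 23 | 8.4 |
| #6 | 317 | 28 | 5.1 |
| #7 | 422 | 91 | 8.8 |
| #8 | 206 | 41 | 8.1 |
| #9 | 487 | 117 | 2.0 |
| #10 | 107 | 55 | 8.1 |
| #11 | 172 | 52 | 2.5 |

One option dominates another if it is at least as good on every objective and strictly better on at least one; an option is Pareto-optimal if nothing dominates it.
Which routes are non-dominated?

#1, #4, #5, #6, #8, #10, #11

#1: not dominated (best fuel).
#2: dominated by #5 (distance 268≤357, fuel 23≤41, time 8.4≤10.5).
#3: dominated by #11 (distance 172≤357, fuel 52≤69, time 2.5≤3.6).
#4: not dominated (best time).
#5: not dominated.
#6: not dominated.
#7: dominated by #3 (distance 357≤422, fuel 69≤91, time 3.6≤8.8).
#8: not dominated.
#9: dominated by #4 (distance 422≤487, fuel 46≤117, time 1.6≤2.0).
#10: not dominated (best distance).
#11: not dominated.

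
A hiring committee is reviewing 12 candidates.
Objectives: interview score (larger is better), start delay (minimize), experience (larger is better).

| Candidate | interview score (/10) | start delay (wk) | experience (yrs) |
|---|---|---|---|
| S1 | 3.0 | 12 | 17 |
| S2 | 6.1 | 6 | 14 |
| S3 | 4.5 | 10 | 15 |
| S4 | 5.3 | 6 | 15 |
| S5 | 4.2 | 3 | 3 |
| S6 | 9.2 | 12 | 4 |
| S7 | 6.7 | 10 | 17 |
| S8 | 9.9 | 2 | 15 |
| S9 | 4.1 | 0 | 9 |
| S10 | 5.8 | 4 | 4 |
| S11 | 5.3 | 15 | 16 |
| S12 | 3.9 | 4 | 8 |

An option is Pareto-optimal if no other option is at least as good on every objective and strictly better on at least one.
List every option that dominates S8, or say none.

none

S1: worse on interview score (3.0 vs 9.9).
S2: worse on interview score (6.1 vs 9.9).
S3: worse on interview score (4.5 vs 9.9).
S4: worse on interview score (5.3 vs 9.9).
S5: worse on interview score (4.2 vs 9.9).
S6: worse on interview score (9.2 vs 9.9).
S7: worse on interview score (6.7 vs 9.9).
S9: worse on interview score (4.1 vs 9.9).
S10: worse on interview score (5.8 vs 9.9).
S11: worse on interview score (5.3 vs 9.9).
S12: worse on interview score (3.9 vs 9.9).
No option dominates S8.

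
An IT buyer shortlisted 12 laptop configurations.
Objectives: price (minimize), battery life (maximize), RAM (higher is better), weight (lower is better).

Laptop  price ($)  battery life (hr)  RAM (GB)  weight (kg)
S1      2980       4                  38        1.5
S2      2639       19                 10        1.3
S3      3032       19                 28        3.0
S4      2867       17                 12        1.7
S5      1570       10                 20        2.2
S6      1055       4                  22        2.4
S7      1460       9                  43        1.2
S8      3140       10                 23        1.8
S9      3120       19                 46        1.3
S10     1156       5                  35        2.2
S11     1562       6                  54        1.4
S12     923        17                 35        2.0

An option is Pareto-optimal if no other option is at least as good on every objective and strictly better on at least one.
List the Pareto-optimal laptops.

S1: dominated by S7 (price 1460≤2980, battery life 9≥4, RAM 43≥38, weight 1.2≤1.5).
S2: not dominated.
S3: not dominated.
S4: not dominated.
S5: dominated by S12 (price 923≤1570, battery life 17≥10, RAM 35≥20, weight 2.0≤2.2).
S6: dominated by S12 (price 923≤1055, battery life 17≥4, RAM 35≥22, weight 2.0≤2.4).
S7: not dominated (best weight).
S8: dominated by S9 (price 3120≤3140, battery life 19≥10, RAM 46≥23, weight 1.3≤1.8).
S9: not dominated.
S10: dominated by S12 (price 923≤1156, battery life 17≥5, RAM 35≥35, weight 2.0≤2.2).
S11: not dominated (best RAM).
S12: not dominated (best price).

S2, S3, S4, S7, S9, S11, S12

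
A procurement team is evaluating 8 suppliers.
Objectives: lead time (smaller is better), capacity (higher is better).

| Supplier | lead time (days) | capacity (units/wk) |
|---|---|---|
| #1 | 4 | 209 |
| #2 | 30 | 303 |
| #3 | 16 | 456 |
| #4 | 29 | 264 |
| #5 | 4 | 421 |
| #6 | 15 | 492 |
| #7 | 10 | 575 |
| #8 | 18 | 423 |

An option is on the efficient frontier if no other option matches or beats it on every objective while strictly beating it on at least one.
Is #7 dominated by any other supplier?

No

#1: worse on capacity (209 vs 575).
#2: worse on lead time (30 vs 10).
#3: worse on lead time (16 vs 10).
#4: worse on lead time (29 vs 10).
#5: worse on capacity (421 vs 575).
#6: worse on lead time (15 vs 10).
#8: worse on lead time (18 vs 10).
No option is at least as good as #7 on every objective and strictly better on one.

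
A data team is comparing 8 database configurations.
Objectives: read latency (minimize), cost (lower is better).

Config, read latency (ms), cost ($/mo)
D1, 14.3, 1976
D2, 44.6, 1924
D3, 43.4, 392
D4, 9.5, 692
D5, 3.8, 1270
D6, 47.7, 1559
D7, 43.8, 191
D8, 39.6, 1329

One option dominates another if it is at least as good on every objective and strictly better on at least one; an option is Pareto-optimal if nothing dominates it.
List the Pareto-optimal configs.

D3, D4, D5, D7

D1: dominated by D4 (read latency 9.5≤14.3, cost 692≤1976).
D2: dominated by D3 (read latency 43.4≤44.6, cost 392≤1924).
D3: not dominated.
D4: not dominated.
D5: not dominated (best read latency).
D6: dominated by D3 (read latency 43.4≤47.7, cost 392≤1559).
D7: not dominated (best cost).
D8: dominated by D4 (read latency 9.5≤39.6, cost 692≤1329).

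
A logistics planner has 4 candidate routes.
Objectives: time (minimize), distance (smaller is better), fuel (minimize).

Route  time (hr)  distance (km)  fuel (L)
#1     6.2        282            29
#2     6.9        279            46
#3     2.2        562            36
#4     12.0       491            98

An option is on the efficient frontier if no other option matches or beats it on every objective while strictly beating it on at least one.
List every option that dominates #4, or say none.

#1, #2

#1: time 6.2≤12.0, distance 282≤491, fuel 29≤98 — dominates #4.
#2: time 6.9≤12.0, distance 279≤491, fuel 46≤98 — dominates #4.
Others (#3) are each worse than #4 on at least one objective.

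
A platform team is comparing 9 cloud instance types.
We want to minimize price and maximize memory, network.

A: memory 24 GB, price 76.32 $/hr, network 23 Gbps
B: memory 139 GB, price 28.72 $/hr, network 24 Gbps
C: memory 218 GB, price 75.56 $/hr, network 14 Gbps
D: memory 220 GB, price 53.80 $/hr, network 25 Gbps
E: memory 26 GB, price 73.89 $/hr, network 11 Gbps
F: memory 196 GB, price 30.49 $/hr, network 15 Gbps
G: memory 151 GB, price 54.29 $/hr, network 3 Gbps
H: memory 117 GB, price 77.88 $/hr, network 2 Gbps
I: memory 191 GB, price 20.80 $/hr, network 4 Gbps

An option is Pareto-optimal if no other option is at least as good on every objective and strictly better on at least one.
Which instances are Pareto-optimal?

B, D, F, I

A: dominated by B (memory 139≥24, price 28.72≤76.32, network 24≥23).
B: not dominated.
C: dominated by D (memory 220≥218, price 53.80≤75.56, network 25≥14).
D: not dominated (best memory).
E: dominated by B (memory 139≥26, price 28.72≤73.89, network 24≥11).
F: not dominated.
G: dominated by D (memory 220≥151, price 53.80≤54.29, network 25≥3).
H: dominated by B (memory 139≥117, price 28.72≤77.88, network 24≥2).
I: not dominated (best price).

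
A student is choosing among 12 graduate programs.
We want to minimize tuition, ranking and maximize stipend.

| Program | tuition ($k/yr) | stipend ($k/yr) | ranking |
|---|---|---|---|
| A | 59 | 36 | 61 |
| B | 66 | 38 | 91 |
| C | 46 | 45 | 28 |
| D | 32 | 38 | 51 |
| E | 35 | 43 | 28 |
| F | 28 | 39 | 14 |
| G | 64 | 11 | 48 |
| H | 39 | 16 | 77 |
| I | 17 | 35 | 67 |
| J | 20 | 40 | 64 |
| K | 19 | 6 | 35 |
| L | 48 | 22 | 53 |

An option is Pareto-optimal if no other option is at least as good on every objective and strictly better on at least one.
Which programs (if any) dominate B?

C, D, E, F, J

C: tuition 46≤66, stipend 45≥38, ranking 28≤91 — dominates B.
D: tuition 32≤66, stipend 38≥38, ranking 51≤91 — dominates B.
E: tuition 35≤66, stipend 43≥38, ranking 28≤91 — dominates B.
F: tuition 28≤66, stipend 39≥38, ranking 14≤91 — dominates B.
J: tuition 20≤66, stipend 40≥38, ranking 64≤91 — dominates B.
Others (A, G, H, I, K, L) are each worse than B on at least one objective.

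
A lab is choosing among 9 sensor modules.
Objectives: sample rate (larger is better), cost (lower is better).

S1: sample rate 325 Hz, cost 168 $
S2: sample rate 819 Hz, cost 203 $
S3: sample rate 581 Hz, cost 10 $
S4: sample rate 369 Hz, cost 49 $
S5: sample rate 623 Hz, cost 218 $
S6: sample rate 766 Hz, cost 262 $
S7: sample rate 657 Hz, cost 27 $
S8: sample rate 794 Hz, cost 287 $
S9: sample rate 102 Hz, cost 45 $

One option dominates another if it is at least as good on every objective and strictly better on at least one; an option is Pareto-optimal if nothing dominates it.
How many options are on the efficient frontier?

S1: dominated by S3 (sample rate 581≥325, cost 10≤168).
S2: not dominated (best sample rate).
S3: not dominated (best cost).
S4: dominated by S3 (sample rate 581≥369, cost 10≤49).
S5: dominated by S2 (sample rate 819≥623, cost 203≤218).
S6: dominated by S2 (sample rate 819≥766, cost 203≤262).
S7: not dominated.
S8: dominated by S2 (sample rate 819≥794, cost 203≤287).
S9: dominated by S3 (sample rate 581≥102, cost 10≤45).
Pareto-optimal: S2, S3, S7 → 3.

3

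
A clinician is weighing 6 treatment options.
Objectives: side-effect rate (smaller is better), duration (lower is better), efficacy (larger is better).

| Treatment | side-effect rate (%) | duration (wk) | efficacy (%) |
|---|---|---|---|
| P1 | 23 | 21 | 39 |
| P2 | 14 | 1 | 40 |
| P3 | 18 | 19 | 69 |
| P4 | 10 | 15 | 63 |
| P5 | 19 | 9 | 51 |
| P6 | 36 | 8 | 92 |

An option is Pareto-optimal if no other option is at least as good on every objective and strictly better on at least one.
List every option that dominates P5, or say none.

P1: worse on side-effect rate (23 vs 19).
P2: worse on efficacy (40 vs 51).
P3: worse on duration (19 vs 9).
P4: worse on duration (15 vs 9).
P6: worse on side-effect rate (36 vs 19).
No option dominates P5.

none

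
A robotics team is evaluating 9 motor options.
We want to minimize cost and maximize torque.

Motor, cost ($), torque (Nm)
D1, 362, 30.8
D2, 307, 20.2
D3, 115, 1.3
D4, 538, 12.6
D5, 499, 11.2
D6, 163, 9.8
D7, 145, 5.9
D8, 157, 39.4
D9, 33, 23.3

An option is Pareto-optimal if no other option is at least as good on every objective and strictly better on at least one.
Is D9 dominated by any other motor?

No

D1: worse on cost (362 vs 33).
D2: worse on cost (307 vs 33).
D3: worse on cost (115 vs 33).
D4: worse on cost (538 vs 33).
D5: worse on cost (499 vs 33).
D6: worse on cost (163 vs 33).
D7: worse on cost (145 vs 33).
D8: worse on cost (157 vs 33).
No option is at least as good as D9 on every objective and strictly better on one.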